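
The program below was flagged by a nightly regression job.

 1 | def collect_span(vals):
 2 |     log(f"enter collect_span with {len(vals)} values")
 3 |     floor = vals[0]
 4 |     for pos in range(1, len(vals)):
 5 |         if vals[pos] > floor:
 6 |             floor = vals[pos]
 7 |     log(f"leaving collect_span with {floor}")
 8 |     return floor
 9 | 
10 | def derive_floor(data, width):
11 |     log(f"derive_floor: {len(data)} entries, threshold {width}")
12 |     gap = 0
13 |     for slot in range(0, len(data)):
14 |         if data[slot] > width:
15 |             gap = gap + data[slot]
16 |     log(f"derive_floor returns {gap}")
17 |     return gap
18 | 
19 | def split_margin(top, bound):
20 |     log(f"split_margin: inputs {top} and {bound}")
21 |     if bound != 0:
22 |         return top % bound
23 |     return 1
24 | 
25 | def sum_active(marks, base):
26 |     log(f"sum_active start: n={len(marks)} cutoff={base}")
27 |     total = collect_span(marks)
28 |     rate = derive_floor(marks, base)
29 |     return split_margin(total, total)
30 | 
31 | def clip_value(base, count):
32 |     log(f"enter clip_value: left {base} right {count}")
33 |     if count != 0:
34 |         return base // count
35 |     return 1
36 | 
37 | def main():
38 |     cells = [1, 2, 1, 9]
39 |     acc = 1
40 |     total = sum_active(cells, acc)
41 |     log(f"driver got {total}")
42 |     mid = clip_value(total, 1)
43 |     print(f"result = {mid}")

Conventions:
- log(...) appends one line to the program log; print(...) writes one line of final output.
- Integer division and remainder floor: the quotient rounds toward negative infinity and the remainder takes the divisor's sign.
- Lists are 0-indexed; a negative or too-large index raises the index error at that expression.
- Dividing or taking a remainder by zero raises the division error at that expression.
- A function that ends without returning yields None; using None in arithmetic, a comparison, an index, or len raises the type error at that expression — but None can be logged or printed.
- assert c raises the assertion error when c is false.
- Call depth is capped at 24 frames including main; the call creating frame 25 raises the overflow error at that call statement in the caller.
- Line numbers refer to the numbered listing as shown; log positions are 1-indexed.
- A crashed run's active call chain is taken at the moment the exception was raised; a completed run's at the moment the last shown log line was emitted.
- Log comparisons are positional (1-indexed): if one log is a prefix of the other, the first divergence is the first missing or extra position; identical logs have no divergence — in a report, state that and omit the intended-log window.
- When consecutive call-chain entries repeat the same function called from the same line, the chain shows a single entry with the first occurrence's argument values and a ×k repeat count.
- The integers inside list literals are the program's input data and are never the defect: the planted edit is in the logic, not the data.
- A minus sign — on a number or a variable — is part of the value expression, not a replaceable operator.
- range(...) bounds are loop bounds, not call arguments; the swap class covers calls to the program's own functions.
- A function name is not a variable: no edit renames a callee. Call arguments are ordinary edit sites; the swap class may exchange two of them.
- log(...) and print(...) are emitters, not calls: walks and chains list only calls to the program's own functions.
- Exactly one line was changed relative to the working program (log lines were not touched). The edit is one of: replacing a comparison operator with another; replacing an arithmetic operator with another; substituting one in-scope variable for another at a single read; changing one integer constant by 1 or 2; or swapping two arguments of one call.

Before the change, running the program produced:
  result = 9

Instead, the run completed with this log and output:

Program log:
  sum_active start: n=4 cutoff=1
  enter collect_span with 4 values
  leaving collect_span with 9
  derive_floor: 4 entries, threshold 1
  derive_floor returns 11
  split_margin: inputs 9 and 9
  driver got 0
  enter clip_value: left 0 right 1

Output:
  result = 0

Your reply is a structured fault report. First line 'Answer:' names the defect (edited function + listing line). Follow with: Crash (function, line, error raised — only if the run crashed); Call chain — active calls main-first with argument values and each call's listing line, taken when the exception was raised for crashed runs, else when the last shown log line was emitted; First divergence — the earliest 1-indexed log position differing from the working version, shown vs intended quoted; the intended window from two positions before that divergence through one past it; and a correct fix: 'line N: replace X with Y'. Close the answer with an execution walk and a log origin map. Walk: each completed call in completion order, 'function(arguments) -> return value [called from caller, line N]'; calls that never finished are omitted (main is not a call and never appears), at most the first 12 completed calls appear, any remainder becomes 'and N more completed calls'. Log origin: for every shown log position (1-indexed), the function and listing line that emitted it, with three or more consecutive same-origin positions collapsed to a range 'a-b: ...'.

Answer: the defect is in sum_active at line 29.
The tell: At log position 6 the runs split — shown 'split_margin: inputs 9 and 9', but the working version logs 'split_margin: inputs 9 and 11'.
Call chain: main -> clip_value(0, 1) (called at line 42).
First divergence: position 6 — the shown line 'split_margin: inputs 9 and 9' should read 'split_margin: inputs 9 and 11'.
Intended log window:
  4: derive_floor: 4 entries, threshold 1
  5: derive_floor returns 11
  6: split_margin: inputs 9 and 11
  7: driver got 9
Execution walk:
  collect_span([1, 2, 1, 9]) -> 9  [called from sum_active, line 27]
  derive_floor([1, 2, 1, 9], 1) -> 11  [called from sum_active, line 28]
  split_margin(9, 9) -> 0  [called from sum_active, line 29]
  sum_active([1, 2, 1, 9], 1) -> 0  [called from main, line 40]
  clip_value(0, 1) -> 0  [called from main, line 42]
Log origin:
  1 — sum_active, line 26
  2 — collect_span, line 2
  3 — collect_span, line 7
  4 — derive_floor, line 11
  5 — derive_floor, line 16
  6 — split_margin, line 20
  7 — main, line 41
  8 — clip_value, line 32
A correct fix: line 29: replace `split_margin(total, total)` with `split_margin(total, rate)`.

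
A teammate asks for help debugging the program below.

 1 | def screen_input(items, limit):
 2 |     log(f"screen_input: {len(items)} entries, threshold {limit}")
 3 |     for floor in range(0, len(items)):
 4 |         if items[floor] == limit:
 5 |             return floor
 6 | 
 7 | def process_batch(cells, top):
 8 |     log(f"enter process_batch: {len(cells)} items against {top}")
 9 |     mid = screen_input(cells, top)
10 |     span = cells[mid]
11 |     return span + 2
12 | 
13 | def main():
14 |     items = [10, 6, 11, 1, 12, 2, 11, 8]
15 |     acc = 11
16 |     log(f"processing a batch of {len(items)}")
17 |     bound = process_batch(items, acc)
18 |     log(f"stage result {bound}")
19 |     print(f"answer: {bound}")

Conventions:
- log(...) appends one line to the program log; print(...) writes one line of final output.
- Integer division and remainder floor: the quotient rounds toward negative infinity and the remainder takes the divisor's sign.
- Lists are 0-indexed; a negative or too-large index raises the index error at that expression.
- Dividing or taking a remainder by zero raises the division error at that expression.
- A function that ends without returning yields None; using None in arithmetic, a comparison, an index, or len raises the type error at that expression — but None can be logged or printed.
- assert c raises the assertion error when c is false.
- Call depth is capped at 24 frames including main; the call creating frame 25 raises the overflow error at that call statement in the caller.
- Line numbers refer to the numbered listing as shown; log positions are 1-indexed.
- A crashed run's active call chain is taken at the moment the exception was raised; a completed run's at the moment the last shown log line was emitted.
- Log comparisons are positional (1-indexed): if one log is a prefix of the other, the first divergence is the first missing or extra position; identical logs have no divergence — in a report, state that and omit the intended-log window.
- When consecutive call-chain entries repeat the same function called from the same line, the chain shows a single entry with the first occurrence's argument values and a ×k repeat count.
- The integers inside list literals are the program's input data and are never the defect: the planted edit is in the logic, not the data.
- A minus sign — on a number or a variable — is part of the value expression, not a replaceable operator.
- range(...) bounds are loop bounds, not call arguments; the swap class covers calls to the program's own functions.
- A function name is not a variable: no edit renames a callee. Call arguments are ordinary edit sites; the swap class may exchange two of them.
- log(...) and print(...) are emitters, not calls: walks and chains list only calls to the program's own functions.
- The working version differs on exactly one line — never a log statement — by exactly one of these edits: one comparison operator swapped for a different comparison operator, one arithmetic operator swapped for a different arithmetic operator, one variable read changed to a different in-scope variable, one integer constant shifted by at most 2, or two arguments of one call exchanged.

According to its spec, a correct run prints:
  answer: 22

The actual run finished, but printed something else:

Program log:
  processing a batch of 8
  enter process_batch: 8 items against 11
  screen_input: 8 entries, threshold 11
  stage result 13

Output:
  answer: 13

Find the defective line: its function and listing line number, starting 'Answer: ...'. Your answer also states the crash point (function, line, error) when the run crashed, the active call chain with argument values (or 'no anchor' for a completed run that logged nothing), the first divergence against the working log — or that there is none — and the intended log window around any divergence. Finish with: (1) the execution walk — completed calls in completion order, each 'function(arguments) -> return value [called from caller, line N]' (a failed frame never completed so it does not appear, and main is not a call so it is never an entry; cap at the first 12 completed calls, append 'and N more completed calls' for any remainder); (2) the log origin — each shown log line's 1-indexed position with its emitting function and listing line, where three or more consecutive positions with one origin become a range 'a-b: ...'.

Answer: the defect is in process_batch at line 11.
Key observation: The earliest visible damage is log position 4 — 'stage result 13' rather than the intended 'stage result 22'.
Call chain: main.
First divergence: position 4 — the shown line 'stage result 13' should read 'stage result 22'.
Intended log window:
  2: enter process_batch: 8 items against 11
  3: screen_input: 8 entries, threshold 11
  4: stage result 22
Execution walk:
  screen_input([10, 6, 11, 1, 12, 2, 11, 8], 11) -> 2  [called from process_batch, line 9]
  process_batch([10, 6, 11, 1, 12, 2, 11, 8], 11) -> 13  [called from main, line 17]
Log line origins:
  1: logged in main at line 16
  2: logged in process_batch at line 8
  3: logged in screen_input at line 2
  4: logged in main at line 18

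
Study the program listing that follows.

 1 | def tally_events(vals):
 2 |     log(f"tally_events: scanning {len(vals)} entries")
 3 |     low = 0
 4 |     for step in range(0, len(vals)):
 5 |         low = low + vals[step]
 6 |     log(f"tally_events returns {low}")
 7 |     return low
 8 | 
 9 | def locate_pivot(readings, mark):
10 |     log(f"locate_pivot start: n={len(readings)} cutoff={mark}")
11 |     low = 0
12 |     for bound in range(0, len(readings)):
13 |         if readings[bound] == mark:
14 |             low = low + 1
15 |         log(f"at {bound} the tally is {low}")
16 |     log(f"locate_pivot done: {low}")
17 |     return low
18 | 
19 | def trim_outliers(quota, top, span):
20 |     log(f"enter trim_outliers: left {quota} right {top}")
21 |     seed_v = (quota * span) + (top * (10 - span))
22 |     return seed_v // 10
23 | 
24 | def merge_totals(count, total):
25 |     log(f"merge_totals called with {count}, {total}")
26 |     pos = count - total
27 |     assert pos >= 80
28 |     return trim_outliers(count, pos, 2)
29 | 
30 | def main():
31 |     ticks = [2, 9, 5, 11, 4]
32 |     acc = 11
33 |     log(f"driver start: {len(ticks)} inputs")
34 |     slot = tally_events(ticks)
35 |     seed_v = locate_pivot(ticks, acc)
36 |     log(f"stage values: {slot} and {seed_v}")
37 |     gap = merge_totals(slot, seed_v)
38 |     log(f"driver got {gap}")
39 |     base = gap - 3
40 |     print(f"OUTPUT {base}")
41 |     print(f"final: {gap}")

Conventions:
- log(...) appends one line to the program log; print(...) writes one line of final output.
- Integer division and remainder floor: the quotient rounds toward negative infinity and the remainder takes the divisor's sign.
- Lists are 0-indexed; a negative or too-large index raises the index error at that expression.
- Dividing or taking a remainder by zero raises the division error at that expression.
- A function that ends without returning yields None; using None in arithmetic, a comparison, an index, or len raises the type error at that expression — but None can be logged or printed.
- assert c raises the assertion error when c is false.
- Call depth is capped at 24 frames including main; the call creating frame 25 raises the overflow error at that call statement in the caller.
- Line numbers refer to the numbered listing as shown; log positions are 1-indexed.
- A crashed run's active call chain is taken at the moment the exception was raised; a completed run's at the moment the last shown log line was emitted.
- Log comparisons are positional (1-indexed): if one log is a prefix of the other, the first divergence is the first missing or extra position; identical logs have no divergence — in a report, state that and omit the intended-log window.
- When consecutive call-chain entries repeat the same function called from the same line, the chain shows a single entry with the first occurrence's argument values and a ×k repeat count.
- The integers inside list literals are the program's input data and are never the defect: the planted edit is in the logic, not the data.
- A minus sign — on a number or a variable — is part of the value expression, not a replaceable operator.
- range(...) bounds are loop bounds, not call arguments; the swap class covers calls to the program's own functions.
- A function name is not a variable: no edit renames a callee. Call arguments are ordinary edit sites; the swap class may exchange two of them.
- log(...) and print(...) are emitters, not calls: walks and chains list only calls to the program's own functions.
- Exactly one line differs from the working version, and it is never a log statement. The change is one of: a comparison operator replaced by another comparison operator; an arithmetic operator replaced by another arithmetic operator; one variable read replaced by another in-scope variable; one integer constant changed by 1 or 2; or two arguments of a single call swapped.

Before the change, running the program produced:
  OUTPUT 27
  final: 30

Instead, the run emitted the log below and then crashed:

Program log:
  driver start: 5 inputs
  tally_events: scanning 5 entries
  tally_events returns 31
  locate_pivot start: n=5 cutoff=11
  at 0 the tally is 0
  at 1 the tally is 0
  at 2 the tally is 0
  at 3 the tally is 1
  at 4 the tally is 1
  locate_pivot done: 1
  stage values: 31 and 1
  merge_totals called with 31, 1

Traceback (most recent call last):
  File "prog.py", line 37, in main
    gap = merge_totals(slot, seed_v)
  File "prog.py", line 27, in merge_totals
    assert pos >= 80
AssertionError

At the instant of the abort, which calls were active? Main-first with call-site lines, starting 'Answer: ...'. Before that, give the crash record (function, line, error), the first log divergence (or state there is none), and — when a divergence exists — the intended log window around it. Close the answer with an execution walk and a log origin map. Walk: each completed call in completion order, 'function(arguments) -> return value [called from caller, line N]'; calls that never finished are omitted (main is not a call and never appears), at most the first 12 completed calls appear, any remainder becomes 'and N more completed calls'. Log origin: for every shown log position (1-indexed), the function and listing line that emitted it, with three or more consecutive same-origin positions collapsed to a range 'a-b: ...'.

Answer: main -> merge_totals (called at line 37).
Key fact: A complete run would log 'enter trim_outliers: left 31 right 30' next, but this one stopped at 12 lines.
Crash: merge_totals, line 27, AssertionError.
First divergence: position 13 — after 12 matching lines the faulty run goes silent; intended next line 'enter trim_outliers: left 31 right 30'.
Intended log window:
  11: stage values: 31 and 1
  12: merge_totals called with 31, 1
  13: enter trim_outliers: left 31 right 30
  14: driver got 30
Execution walk:
  tally_events([2, 9, 5, 11, 4]) -> 31  [called from main, line 34]
  locate_pivot([2, 9, 5, 11, 4], 11) -> 1  [called from main, line 35]
Log origins:
  1: from main, line 33
  2: from tally_events, line 2
  3: from tally_events, line 6
  4: from locate_pivot, line 10
  5-9: from locate_pivot, line 15
  10: from locate_pivot, line 16
  11: from main, line 36
  12: from merge_totals, line 25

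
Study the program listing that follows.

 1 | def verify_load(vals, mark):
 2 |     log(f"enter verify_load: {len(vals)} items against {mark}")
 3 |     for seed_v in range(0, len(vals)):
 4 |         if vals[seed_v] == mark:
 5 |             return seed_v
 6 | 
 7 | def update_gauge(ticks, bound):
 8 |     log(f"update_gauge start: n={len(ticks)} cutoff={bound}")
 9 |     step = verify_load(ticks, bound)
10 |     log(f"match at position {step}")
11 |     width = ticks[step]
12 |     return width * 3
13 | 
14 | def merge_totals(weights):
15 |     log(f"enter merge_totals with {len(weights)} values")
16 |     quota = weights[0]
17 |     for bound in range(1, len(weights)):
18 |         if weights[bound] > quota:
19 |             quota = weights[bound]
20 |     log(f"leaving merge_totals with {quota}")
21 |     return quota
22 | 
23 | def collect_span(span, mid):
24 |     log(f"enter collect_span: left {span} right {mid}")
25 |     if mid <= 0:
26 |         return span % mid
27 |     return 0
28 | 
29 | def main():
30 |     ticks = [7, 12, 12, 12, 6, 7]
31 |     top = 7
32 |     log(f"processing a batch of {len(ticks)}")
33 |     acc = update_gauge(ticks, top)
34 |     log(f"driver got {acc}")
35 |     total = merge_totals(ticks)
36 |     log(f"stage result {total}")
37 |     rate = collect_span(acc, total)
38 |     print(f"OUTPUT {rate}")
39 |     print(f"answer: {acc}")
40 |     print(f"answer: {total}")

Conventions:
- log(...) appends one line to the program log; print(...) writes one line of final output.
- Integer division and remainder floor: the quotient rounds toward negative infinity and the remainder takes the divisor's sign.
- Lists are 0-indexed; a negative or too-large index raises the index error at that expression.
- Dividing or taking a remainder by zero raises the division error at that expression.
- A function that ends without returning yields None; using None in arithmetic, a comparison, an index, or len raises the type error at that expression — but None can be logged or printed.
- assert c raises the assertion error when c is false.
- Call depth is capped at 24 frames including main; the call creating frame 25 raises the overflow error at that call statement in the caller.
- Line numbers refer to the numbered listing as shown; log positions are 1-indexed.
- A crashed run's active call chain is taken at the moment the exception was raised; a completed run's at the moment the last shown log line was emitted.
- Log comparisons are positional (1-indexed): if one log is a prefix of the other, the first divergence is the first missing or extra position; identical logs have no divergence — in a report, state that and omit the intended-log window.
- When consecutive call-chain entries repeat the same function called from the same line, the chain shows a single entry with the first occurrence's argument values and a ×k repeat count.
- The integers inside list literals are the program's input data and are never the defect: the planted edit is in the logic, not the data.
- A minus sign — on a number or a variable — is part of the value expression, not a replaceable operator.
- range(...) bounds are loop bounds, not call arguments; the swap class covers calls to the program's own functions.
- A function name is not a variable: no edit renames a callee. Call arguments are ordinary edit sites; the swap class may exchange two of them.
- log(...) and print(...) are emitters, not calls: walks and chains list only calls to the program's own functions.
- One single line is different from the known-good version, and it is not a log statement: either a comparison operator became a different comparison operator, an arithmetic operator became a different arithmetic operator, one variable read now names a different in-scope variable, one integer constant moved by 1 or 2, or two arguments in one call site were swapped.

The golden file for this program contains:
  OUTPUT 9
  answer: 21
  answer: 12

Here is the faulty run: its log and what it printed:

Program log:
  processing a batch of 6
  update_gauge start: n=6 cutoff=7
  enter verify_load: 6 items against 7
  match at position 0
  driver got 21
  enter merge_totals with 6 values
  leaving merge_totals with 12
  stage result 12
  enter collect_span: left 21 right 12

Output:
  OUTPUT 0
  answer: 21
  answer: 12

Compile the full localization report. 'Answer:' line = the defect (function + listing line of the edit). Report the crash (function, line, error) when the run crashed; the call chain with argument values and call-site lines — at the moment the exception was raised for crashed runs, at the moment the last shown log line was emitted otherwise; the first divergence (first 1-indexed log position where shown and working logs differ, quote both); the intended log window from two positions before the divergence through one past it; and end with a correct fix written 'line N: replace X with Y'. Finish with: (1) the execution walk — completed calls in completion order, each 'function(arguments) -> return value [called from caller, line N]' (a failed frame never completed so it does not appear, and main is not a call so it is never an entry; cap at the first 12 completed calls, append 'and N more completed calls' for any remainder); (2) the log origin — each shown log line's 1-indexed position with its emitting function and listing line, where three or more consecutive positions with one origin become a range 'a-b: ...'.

Answer: the defect is in collect_span at line 25.
Key fact: Log streams are identical — the defect surfaces only in the printed output.
Call chain: main -> collect_span(21, 12) (called at line 37).
First divergence: there is none — every log position agrees.
Execution walk:
  verify_load([7, 12, 12, 12, 6, 7], 7) -> 0  [called from update_gauge, line 9]
  update_gauge([7, 12, 12, 12, 6, 7], 7) -> 21  [called from main, line 33]
  merge_totals([7, 12, 12, 12, 6, 7]) -> 12  [called from main, line 35]
  collect_span(21, 12) -> 0  [called from main, line 37]
Log origin:
  1: logged in main at line 32
  2: logged in update_gauge at line 8
  3: logged in verify_load at line 2
  4: logged in update_gauge at line 10
  5: logged in main at line 34
  6: logged in merge_totals at line 15
  7: logged in merge_totals at line 20
  8: logged in main at line 36
  9: logged in collect_span at line 24
A correct fix: line 25: replace `<=` with `!=`.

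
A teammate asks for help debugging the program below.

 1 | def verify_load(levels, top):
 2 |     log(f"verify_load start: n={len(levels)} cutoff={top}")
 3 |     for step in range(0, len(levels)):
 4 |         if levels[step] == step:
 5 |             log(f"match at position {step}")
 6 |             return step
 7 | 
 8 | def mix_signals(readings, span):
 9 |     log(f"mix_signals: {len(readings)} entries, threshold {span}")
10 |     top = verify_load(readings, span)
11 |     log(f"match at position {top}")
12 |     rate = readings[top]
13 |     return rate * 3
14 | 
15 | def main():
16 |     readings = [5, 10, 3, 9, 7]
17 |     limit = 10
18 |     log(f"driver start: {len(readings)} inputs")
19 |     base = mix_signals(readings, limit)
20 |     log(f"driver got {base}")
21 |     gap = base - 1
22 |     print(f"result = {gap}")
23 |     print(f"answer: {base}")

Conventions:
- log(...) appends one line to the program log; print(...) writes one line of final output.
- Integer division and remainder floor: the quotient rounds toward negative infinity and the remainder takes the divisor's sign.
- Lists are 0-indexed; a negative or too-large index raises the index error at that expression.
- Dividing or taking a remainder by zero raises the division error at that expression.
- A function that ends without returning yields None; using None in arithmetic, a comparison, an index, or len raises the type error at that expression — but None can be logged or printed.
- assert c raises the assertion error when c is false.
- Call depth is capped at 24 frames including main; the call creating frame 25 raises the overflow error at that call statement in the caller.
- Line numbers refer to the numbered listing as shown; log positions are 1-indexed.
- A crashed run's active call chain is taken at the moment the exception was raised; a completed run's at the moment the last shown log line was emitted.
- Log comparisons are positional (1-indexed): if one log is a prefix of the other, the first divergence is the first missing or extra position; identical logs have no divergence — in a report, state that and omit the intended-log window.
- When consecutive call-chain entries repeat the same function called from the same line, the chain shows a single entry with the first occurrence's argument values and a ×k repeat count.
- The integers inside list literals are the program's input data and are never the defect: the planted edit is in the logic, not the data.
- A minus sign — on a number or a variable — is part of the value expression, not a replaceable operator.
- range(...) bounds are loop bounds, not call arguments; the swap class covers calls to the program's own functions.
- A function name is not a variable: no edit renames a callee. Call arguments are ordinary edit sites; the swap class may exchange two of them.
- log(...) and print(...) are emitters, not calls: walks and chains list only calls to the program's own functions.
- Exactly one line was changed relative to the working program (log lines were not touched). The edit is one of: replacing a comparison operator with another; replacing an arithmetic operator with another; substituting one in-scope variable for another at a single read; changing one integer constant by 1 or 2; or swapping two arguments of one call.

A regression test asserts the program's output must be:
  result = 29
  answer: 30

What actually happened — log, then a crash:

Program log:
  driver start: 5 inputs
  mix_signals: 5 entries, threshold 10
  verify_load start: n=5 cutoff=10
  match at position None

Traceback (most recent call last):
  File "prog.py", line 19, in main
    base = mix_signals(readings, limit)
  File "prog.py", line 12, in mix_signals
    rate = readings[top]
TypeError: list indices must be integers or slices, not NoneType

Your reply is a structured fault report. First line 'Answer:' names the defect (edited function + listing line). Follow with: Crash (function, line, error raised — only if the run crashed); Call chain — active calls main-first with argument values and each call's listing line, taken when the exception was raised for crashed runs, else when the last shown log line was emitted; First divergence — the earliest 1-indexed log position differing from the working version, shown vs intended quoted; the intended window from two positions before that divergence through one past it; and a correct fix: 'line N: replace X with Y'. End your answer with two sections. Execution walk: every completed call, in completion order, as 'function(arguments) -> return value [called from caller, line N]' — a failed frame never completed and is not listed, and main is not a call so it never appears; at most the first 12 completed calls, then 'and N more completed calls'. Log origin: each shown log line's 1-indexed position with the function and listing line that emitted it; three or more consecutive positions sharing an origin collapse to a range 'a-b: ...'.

Answer: the defect is in verify_load at line 4.
Key observation: At log position 4 the runs split — shown 'match at position None', but the working version logs 'match at position 1'.
Crash: mix_signals, line 12, TypeError.
Call chain: main -> mix_signals([5, 10, 3, 9, 7], 10) (called at line 19).
First divergence: position 4 — the shown line 'match at position None' should read 'match at position 1'.
Intended log window:
  2: mix_signals: 5 entries, threshold 10
  3: verify_load start: n=5 cutoff=10
  4: match at position 1
  5: match at position 1
Execution walk:
  verify_load([5, 10, 3, 9, 7], 10) -> None  [called from mix_signals, line 10]
Log origins:
  1: from main, line 18
  2: from mix_signals, line 9
  3: from verify_load, line 2
  4: from mix_signals, line 11
A correct fix: line 4: replace `levels[step] == step` with `levels[step] == top`.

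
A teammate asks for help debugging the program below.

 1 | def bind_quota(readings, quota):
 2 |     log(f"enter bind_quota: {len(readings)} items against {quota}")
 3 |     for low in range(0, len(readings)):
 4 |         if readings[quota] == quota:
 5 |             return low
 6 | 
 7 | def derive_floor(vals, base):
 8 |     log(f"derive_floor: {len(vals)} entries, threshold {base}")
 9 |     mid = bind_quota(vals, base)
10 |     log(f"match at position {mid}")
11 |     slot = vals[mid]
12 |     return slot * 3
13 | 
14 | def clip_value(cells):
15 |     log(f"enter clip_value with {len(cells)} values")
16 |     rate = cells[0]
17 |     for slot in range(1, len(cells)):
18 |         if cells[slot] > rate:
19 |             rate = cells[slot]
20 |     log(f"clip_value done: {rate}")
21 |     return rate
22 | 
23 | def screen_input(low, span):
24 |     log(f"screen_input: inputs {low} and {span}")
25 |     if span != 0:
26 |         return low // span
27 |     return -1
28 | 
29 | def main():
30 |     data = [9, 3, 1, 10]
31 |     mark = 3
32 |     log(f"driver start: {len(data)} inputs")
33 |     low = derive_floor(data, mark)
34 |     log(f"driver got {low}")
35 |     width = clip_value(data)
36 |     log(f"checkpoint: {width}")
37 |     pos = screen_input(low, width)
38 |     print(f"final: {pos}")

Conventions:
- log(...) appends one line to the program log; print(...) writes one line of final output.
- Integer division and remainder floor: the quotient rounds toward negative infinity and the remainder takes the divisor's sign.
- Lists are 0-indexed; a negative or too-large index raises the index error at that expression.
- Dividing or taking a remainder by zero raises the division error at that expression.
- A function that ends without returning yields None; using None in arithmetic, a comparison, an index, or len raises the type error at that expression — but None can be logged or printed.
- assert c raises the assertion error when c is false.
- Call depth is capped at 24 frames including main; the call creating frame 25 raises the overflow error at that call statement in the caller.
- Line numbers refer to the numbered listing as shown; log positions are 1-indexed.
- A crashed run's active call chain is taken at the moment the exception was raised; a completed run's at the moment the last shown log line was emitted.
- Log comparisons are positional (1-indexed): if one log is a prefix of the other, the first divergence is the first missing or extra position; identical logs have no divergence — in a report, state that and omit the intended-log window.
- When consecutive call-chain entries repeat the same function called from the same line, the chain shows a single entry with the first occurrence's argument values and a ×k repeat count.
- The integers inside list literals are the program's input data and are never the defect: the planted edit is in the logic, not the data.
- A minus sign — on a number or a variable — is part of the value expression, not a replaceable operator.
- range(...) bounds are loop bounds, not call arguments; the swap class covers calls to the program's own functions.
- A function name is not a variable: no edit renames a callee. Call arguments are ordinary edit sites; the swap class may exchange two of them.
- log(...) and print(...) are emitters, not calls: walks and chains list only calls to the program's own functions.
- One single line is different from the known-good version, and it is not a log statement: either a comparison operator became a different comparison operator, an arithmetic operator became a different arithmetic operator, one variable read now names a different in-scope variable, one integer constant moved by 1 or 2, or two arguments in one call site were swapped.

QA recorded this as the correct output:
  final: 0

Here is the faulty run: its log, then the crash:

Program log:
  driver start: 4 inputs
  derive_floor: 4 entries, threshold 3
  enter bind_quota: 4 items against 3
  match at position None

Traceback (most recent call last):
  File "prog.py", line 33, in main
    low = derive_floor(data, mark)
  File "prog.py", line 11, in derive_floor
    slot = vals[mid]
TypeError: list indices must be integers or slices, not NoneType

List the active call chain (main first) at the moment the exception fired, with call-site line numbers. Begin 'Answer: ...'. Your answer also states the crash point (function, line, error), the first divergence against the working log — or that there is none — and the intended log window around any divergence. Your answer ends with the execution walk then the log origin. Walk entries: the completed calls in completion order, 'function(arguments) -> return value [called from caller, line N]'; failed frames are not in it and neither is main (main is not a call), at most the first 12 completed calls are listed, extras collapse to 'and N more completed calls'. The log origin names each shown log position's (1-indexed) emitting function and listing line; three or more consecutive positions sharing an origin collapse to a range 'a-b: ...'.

Answer: main -> derive_floor (called at line 33).
Key fact: The log first diverges at position 4: the faulty run prints 'match at position None' where the working version prints 'match at position 1'.
Crash: derive_floor, line 11, TypeError.
First divergence: position 4 — the shown line 'match at position None' should read 'match at position 1'.
Intended log window:
  2: derive_floor: 4 entries, threshold 3
  3: enter bind_quota: 4 items against 3
  4: match at position 1
  5: driver got 9
Execution walk:
  bind_quota([9, 3, 1, 10], 3) -> None  [called from derive_floor, line 9]
Log origin:
  1: from main, line 32
  2: from derive_floor, line 8
  3: from bind_quota, line 2
  4: from derive_floor, line 10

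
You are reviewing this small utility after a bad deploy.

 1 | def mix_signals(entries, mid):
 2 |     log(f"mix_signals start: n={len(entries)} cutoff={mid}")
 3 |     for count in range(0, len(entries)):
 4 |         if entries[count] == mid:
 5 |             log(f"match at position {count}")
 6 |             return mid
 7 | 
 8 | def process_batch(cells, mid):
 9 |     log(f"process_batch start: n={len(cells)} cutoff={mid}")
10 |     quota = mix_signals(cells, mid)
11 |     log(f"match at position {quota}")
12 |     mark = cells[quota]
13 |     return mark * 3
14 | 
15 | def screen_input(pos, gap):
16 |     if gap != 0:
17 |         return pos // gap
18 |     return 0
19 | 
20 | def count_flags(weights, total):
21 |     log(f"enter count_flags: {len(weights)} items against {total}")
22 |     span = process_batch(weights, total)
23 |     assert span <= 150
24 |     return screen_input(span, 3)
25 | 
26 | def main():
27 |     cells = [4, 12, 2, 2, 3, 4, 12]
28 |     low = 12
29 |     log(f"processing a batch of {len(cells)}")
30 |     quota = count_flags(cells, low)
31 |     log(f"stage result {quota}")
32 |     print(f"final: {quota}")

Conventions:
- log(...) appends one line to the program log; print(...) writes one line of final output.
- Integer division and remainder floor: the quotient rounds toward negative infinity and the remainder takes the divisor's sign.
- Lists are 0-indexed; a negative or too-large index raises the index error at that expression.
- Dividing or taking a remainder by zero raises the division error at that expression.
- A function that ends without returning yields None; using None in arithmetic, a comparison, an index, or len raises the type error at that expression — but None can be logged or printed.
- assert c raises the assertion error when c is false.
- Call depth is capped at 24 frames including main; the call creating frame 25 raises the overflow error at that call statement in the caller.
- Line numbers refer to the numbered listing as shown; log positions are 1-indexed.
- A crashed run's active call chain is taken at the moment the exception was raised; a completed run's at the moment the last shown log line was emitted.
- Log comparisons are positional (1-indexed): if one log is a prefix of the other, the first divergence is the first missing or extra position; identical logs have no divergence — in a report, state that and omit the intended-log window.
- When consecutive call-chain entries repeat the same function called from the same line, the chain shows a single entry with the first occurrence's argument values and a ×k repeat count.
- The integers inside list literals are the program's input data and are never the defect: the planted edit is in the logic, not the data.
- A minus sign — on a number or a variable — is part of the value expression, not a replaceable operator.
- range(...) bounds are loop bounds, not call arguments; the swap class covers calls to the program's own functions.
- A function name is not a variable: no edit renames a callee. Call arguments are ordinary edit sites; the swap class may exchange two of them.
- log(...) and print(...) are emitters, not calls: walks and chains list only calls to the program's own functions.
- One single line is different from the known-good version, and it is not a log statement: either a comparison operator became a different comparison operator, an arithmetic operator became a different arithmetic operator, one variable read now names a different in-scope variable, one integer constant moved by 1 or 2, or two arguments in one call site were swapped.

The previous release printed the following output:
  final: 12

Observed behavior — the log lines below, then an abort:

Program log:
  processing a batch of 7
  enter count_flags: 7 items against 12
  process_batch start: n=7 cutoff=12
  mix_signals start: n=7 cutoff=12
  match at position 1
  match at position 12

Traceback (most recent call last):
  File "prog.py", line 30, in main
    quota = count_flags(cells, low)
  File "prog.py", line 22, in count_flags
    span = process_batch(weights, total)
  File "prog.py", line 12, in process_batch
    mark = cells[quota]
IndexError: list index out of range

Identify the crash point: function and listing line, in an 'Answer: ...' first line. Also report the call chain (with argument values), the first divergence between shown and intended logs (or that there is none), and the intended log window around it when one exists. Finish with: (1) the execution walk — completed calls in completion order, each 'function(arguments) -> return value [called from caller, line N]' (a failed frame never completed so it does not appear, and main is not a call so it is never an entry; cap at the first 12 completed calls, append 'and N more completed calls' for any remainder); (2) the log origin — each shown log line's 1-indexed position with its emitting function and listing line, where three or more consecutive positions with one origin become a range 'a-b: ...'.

Answer: the error was raised in process_batch, line 12.
Key observation: At log position 6 the runs split — shown 'match at position 12', but the working version logs 'match at position 1'.
Call chain: main -> count_flags([4, 12, 2, 2, 3, 4, 12], 12) (called at line 30) -> process_batch([4, 12, 2, 2, 3, 4, 12], 12) (called at line 22).
First divergence: position 6 — shown 'match at position 12', intended 'match at position 1'.
Intended log window:
  4: mix_signals start: n=7 cutoff=12
  5: match at position 1
  6: match at position 1
  7: stage result 12
Execution walk:
  mix_signals([4, 12, 2, 2, 3, 4, 12], 12) -> 12  [called from process_batch, line 10]
Log line origins:
  1: from main, line 29
  2: from count_flags, line 21
  3: from process_batch, line 9
  4: from mix_signals, line 2
  5: from mix_signals, line 5
  6: from process_batch, line 11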